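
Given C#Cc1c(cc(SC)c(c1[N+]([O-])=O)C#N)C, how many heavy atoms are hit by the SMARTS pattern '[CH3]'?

2

The query [CH3] means: aliphatic carbon with exactly three hydrogens.
Check the 16 heavy atoms by environment: 1× c (aromatic, H1) → no; 5× c (aromatic, H0) → no; 1× S (H0) → no; 2× C (H3) → match; 2× C (H0) → no; 1× N (H0) → no; 1× N (charge +1, H0) → no; 1× O (charge -1, H0) → no; 1× O (H0) → no; 1× C (H1) → no.
That gives 2 matching atoms.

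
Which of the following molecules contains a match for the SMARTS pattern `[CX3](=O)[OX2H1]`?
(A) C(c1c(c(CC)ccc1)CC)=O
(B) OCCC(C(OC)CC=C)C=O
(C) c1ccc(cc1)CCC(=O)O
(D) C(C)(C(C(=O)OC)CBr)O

C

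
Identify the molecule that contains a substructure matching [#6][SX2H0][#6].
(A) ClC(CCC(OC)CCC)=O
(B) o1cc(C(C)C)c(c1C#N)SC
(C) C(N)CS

B

[#6][SX2H0][#6] describes an aliphatic sulfur bridging two carbons with no H on the sulfur (a thioether).
(A) has a methoxy ether (-OCH3) but the bridging atom is O, not S.
(B) contains a methylthio ether (-SCH3), which satisfies every atom and bond constraint.
(C) has a thiol (-SH) but the sulfur has H1, not H0 bridging two carbons.
So the answer is (B).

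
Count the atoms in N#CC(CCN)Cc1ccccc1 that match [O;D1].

0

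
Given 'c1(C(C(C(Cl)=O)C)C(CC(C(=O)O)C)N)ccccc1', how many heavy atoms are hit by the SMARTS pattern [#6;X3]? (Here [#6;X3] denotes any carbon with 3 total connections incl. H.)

8

The query [#6;X3] means: any carbon (aromatic or not) with three total connections.
Check the 20 heavy atoms by environment: 7× C (X4) → no; 1× N (X3) → no; 6× c (aromatic, X3) → match; 2× C (X3) → match; 2× O (X1) → no; 1× O (X2) → no; 1× Cl (X1) → no.
Summing the matching environments: 6 + 2 = 8 matching atoms.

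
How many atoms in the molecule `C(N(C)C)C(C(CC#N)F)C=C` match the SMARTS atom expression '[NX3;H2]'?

0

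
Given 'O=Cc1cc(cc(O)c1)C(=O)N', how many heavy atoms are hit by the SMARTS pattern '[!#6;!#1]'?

4

The query [!#6;!#1] means: not carbon and not hydrogen — any heteroatom.
Check the 12 heavy atoms by environment: 6× c (aromatic) → no; 2× C → no; 3× O → match; 1× N → match.
Summing the matching environments: 3 + 1 = 4 matching atoms.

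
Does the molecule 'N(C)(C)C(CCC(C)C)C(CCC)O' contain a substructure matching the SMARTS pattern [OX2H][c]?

No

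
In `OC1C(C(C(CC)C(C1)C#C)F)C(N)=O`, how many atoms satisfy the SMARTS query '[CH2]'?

2

The query [CH2] means: aliphatic carbon with exactly two hydrogens.
Check the 15 heavy atoms by environment: 6× C (H1) → no; 2× C (H2) → match; 2× C (H0) → no; 1× F (H0) → no; 1× C (H3) → no; 1× O (H1) → no; 1× O (H0) → no; 1× N (H2) → no.
That gives 2 matching atoms.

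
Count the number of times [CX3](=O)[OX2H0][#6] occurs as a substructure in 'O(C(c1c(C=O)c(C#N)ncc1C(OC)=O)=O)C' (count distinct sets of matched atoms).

2

[CX3](=O)[OX2H0][#6] is the SMARTS for an ester: a carbonyl carbon bonded to an oxygen that is itself bonded to carbon (no H on that O).
The molecule carries 2 separate instances of a methyl-ester group (-C(=O)OCH3) meeting every constraint; each maps to a distinct set of atoms, giving 2 matches.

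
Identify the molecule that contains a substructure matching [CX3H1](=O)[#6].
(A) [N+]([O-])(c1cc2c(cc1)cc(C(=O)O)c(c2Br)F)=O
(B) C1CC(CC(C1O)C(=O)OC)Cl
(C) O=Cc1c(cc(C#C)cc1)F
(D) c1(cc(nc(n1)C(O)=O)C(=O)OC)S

C

[CX3H1](=O)[#6] describes an sp2 carbon with one H, double-bonded to O and single-bonded to carbon (an aldehyde).
(A) has a carboxylic acid group (-C(=O)OH) but the carbonyl carbon has H0 and is bonded to O, not H1.
(B) has a methyl-ester group (-C(=O)OCH3) but the carbonyl carbon has H0, not H1.
(C) contains an aldehyde (-CHO), which satisfies every atom and bond constraint.
(D) has a methyl-ester group (-C(=O)OCH3) but the carbonyl carbon has H0, not H1.
So the answer is (C).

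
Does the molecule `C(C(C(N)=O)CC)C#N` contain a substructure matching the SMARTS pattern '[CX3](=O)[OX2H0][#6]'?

No

The pattern [CX3](=O)[OX2H0][#6] describes a carbonyl carbon bonded to an oxygen that is itself bonded to carbon (no H on that O) — an ester.
The closest candidate here is a primary amide (-C(=O)NH2), but the carbonyl is bonded to N, not to an O-C linkage. No other fragment satisfies the full query, so there is no match.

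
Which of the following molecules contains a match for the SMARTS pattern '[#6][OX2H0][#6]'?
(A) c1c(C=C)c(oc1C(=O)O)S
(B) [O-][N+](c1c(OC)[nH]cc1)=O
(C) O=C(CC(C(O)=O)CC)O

[#6][OX2H0][#6] describes an aliphatic oxygen bridging two carbons with no H on the oxygen (an ether).
(A) has a carboxylic acid group (-C(=O)OH) but the -OH oxygen has H1; the =O is OX1, not OX2.
(B) contains a methoxy ether (-OCH3), which satisfies every atom and bond constraint.
(C) has a carboxylic acid group (-C(=O)OH) but the -OH oxygen has H1; the =O is OX1, not OX2.
So the answer is (B).

B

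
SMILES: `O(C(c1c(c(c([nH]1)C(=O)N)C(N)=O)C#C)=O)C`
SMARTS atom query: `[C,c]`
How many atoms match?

10

The query [C,c] means: comma = OR; matches aliphatic or aromatic carbon — same as #6.
Check the 17 heavy atoms by environment: 1× n (aromatic) → no; 4× c (aromatic) → match; 6× C → match; 4× O → no; 2× N → no.
Summing the matching environments: 4 + 6 = 10 matching atoms.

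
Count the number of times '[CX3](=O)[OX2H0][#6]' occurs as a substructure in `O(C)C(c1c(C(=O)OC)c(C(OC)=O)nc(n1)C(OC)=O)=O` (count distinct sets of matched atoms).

4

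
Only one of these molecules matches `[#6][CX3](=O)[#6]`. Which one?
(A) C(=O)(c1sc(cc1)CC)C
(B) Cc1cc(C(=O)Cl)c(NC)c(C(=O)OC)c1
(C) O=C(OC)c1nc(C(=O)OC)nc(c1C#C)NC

A

[#6][CX3](=O)[#6] describes a carbonyl carbon (no H) flanked by two carbons (a ketone).
(A) contains an acetyl/ketone group (-C(=O)CH3), which satisfies every atom and bond constraint.
(B) has a methyl-ester group (-C(=O)OCH3) but one neighbour of the carbonyl carbon is O, not C.
(C) has a methyl-ester group (-C(=O)OCH3) but one neighbour of the carbonyl carbon is O, not C.
So the answer is (A).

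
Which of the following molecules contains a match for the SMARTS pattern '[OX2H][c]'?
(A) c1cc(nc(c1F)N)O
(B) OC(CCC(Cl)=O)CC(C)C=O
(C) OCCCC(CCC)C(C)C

A

[OX2H][c] describes a hydroxyl oxygen attached to an aromatic carbon (a phenol).
(A) contains a hydroxyl group (-OH), which satisfies every atom and bond constraint.
(B) has a hydroxyl group (-OH) but the -OH is on an aliphatic carbon, not an aromatic c.
(C) has a hydroxyl group (-OH) but the -OH is on an aliphatic carbon, not an aromatic c.
So the answer is (A).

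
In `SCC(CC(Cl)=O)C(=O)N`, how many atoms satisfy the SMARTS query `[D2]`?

The query [D2] means: atom with exactly two heavy-atom neighbours.
Check the 10 heavy atoms by environment: 2× C (D2) → match; 3× C (D3) → no; 1× S (D1) → no; 2× O (D1) → no; 1× N (D1) → no; 1× Cl (D1) → no.
That gives 2 matching atoms.

2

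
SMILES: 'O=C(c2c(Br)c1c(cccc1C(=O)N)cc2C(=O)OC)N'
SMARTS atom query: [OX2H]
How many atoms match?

The query [OX2H] means: aliphatic oxygen with two connections, one of which is H — an -OH oxygen.
Check the 21 heavy atoms by environment: 6× c (aromatic, H0, X3) → no; 4× c (aromatic, H1, X3) → no; 1× Br (H0, X1) → no; 3× C (H0, X3) → no; 3× O (H0, X1) → no; 1× O (H0, X2) → no; 1× C (H3, X4) → no; 2× N (H2, X3) → no.
No environment satisfies the query, so 0 matching atoms.

0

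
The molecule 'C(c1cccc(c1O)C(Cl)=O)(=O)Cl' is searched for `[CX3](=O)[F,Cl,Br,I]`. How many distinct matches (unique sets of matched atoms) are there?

2

[CX3](=O)[F,Cl,Br,I] is the SMARTS for an acyl halide: a carbonyl carbon bonded to a halogen.
The molecule carries 2 separate instances of an acyl chloride (-C(=O)Cl) meeting every constraint; each maps to a distinct set of atoms, giving 2 matches.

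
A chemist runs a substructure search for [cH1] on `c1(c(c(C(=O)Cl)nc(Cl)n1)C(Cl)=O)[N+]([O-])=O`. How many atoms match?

The query [cH1] means: aromatic carbon bearing exactly one hydrogen.
Check the 16 heavy atoms by environment: 2× n (aromatic, H0) → no; 4× c (aromatic, H0) → no; 3× Cl (H0) → no; 2× C (H0) → no; 3× O (H0) → no; 1× N (charge +1, H0) → no; 1× O (charge -1, H0) → no.
No environment satisfies the query, so 0 matching atoms.

0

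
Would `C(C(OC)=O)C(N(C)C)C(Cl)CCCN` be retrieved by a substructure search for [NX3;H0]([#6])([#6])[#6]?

Yes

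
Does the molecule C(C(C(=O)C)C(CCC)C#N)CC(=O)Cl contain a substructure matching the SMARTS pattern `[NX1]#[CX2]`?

Yes

The pattern [NX1]#[CX2] describes a nitrogen triple-bonded to a two-connected carbon — a nitrile.
The molecule carries a nitrile (-C#N), whose atoms satisfy every constraint of the query, so the pattern matches.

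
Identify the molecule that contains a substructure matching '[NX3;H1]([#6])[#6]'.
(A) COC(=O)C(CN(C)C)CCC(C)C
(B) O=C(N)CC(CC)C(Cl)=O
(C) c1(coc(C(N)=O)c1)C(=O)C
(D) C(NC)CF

[NX3;H1]([#6])[#6] describes a trivalent nitrogen with one H, bonded to two carbons (a secondary amine).
(A) has a dimethylamino group (-N(CH3)2) but the nitrogen has H0, not H1.
(B) has a primary amide (-C(=O)NH2) but the -C(=O)NH2 nitrogen has H2, not H1.
(C) has a primary amide (-C(=O)NH2) but the -C(=O)NH2 nitrogen has H2, not H1.
(D) contains an N-methylamino group (-NHCH3), which satisfies every atom and bond constraint.
So the answer is (D).

D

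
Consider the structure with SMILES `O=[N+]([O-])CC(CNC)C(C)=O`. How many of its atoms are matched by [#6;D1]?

2

The query [#6;D1] means: carbon bonded to exactly one heavy atom.
Check the 11 heavy atoms by environment: 2× C (D2) → no; 2× C (D3) → no; 2× O (D1) → no; 2× C (D1) → match; 1× N (charge +1, D3) → no; 1× O (charge -1, D1) → no; 1× N (D2) → no.
That gives 2 matching atoms.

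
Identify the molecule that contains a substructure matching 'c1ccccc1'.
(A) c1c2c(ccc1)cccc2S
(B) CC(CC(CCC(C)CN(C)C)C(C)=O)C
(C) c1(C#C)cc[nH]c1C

A

c1ccccc1 describes six aromatic carbons in a ring (a benzene ring).
(A) contains the required atom environment, so the pattern matches.
(B) has a methyl group (-CH3) but no six-membered all-carbon aromatic ring is present.
(C) has a methyl group (-CH3) but no six-membered all-carbon aromatic ring is present.
So the answer is (A).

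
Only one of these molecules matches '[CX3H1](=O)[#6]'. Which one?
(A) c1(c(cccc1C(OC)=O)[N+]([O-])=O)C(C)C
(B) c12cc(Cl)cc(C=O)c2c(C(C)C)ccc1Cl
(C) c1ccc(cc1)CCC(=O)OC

[CX3H1](=O)[#6] describes an sp2 carbon with one H, double-bonded to O and single-bonded to carbon (an aldehyde).
(A) has a methyl-ester group (-C(=O)OCH3) but the carbonyl carbon has H0, not H1.
(B) contains an aldehyde (-CHO), which satisfies every atom and bond constraint.
(C) has a methyl-ester group (-C(=O)OCH3) but the carbonyl carbon has H0, not H1.
So the answer is (B).

B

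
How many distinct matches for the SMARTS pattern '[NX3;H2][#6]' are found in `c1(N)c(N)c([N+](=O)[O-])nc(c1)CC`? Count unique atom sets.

2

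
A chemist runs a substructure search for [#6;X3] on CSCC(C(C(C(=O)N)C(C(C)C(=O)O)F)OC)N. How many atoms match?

Check the 19 heavy atoms by environment: 9× C (X4) → no; 1× F (X1) → no; 2× O (X2) → no; 1× S (X2) → no; 2× C (X3) → match; 2× O (X1) → no; 2× N (X3) → no.
That gives 2 matching atoms.

2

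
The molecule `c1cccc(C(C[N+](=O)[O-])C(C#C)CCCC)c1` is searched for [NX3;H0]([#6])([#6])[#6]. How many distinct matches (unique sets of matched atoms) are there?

[NX3;H0]([#6])([#6])[#6] is the SMARTS for a tertiary amine: a trivalent nitrogen with no H, bonded to three carbons.
No fragment in the molecule satisfies every constraint, giving 0 matches.

0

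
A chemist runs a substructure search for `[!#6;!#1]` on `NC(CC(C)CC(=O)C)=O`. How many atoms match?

The query [!#6;!#1] means: not carbon and not hydrogen — any heteroatom.
Check the 10 heavy atoms by environment: 7× C → no; 2× O → match; 1× N → match.
Summing the matching environments: 2 + 1 = 3 matching atoms.

3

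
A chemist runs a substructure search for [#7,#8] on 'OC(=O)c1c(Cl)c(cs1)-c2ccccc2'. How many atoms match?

The query [#7,#8] means: nitrogen or oxygen (comma = OR).
Check the 15 heavy atoms by environment: 1× s (aromatic) → no; 10× c (aromatic) → no; 1× C → no; 2× O → match; 1× Cl → no.
That gives 2 matching atoms.

2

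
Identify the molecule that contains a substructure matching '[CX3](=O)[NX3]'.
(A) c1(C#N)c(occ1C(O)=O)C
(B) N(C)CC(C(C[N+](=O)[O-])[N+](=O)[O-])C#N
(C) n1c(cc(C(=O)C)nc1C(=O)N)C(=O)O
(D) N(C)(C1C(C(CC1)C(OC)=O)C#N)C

C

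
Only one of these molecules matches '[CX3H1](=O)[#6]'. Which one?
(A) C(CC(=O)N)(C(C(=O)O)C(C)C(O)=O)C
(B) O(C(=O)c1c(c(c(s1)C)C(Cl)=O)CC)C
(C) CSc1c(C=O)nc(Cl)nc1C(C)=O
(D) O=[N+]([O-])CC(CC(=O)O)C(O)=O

C

[CX3H1](=O)[#6] describes an sp2 carbon with one H, double-bonded to O and single-bonded to carbon (an aldehyde).
(A) has a carboxylic acid group (-C(=O)OH) but the carbonyl carbon has H0 and is bonded to O, not H1.
(B) has a methyl-ester group (-C(=O)OCH3) but the carbonyl carbon has H0, not H1.
(C) contains an aldehyde (-CHO), which satisfies every atom and bond constraint.
(D) has a carboxylic acid group (-C(=O)OH) but the carbonyl carbon has H0 and is bonded to O, not H1.
So the answer is (C).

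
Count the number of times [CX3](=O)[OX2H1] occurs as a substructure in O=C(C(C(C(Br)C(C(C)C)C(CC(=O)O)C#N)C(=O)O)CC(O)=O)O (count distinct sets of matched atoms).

4

[CX3](=O)[OX2H1] is the SMARTS for a carboxylic acid: an sp2 carbon double-bonded to O and single-bonded to an -OH oxygen.
The molecule carries 4 separate instances of a carboxylic acid group (-C(=O)OH) meeting every constraint; each maps to a distinct set of atoms, giving 4 matches.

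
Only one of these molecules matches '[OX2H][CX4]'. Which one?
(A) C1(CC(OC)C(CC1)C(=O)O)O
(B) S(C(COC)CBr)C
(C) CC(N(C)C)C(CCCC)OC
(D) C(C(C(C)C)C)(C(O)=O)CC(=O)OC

A

[OX2H][CX4] describes a hydroxyl oxygen bound to an sp3 (X4) carbon (an aliphatic alcohol).
(A) contains a hydroxyl group (-OH), which satisfies every atom and bond constraint.
(B) has a methoxy ether (-OCH3) but the oxygen has H0 (ether), not H1.
(C) has a methoxy ether (-OCH3) but the oxygen has H0 (ether), not H1.
(D) has a carboxylic acid group (-C(=O)OH) but the -OH is on a CX3 carbonyl carbon, not a CX4 carbon.
So the answer is (A).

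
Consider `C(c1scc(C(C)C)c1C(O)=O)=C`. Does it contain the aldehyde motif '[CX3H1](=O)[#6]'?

No

The pattern [CX3H1](=O)[#6] describes an sp2 carbon with one H, double-bonded to O and single-bonded to carbon — an aldehyde.
The closest candidate here is a carboxylic acid group (-C(=O)OH), but the carbonyl carbon has H0 and is bonded to O, not H1. No other fragment satisfies the full query, so there is no match.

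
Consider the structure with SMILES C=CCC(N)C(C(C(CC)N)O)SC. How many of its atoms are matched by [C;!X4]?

2

The query [C;!X4] means: aliphatic carbon that does not have four total connections.
Check the 14 heavy atoms by environment: 8× C (X4) → no; 1× O (X2) → no; 2× C (X3) → match; 2× N (X3) → no; 1× S (X2) → no.
That gives 2 matching atoms.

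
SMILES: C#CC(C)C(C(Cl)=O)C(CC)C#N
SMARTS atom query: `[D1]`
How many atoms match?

6

The query [D1] means: atom with exactly one heavy-atom neighbour (degree 1).
Check the 13 heavy atoms by environment: 3× C (D1) → match; 4× C (D3) → no; 3× C (D2) → no; 1× N (D1) → match; 1× O (D1) → match; 1× Cl (D1) → match.
Summing the matching environments: 3 + 1 + 1 + 1 = 6 matching atoms.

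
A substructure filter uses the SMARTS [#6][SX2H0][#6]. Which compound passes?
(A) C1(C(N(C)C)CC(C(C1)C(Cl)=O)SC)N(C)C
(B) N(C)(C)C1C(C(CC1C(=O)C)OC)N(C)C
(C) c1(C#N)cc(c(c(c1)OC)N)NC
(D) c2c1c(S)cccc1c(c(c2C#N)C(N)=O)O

A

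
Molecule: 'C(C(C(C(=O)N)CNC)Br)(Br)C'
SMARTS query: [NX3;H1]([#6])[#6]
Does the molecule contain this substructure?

The pattern [NX3;H1]([#6])[#6] describes a trivalent nitrogen with one H, bonded to two carbons — a secondary amine.
The molecule carries an N-methylamino group (-NHCH3), whose atoms satisfy every constraint of the query, so the pattern matches.

Yes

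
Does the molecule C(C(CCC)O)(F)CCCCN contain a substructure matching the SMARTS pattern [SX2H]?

No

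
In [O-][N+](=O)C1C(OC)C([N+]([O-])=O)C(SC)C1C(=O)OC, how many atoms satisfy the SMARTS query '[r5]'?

The query [r5] means: r5 matches atoms in a five-membered ring.
Check the 19 heavy atoms by environment: 5× C (in 5-ring) → match; 2× N (charge +1, acyclic) → no; 2× O (charge -1, acyclic) → no; 5× O (acyclic) → no; 1× S (acyclic) → no; 4× C (acyclic) → no.
That gives 5 matching atoms.

5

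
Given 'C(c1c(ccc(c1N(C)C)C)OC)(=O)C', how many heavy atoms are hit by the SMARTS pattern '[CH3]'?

5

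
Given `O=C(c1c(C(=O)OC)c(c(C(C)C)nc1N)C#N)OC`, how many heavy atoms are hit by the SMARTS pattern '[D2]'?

4

The query [D2] means: atom with exactly two heavy-atom neighbours.
Check the 20 heavy atoms by environment: 1× n (aromatic, D2) → match; 5× c (aromatic, D3) → no; 3× C (D3) → no; 2× O (D1) → no; 2× O (D2) → match; 4× C (D1) → no; 1× C (D2) → match; 2× N (D1) → no.
Summing the matching environments: 1 + 2 + 1 = 4 matching atoms.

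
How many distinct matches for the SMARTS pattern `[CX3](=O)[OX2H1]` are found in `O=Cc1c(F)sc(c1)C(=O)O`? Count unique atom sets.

1

[CX3](=O)[OX2H1] is the SMARTS for a carboxylic acid: an sp2 carbon double-bonded to O and single-bonded to an -OH oxygen.
Exactly one fragment in the molecule meets all constraints, giving 1 match.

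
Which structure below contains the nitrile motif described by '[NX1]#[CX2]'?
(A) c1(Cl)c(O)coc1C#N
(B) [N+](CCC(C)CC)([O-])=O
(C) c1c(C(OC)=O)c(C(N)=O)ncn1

A

[NX1]#[CX2] describes a nitrogen triple-bonded to a two-connected carbon (a nitrile).
(A) contains a nitrile (-C#N), which satisfies every atom and bond constraint.
(B) has a nitro group (-[N+](=O)[O-]) but there is no C#N triple bond.
(C) has a primary amide (-C(=O)NH2) but the nitrogen is NX3, not NX1.
So the answer is (A).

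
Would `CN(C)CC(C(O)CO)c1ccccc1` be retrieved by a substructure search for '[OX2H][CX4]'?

The pattern [OX2H][CX4] describes a hydroxyl oxygen bound to an sp3 (X4) carbon — an aliphatic alcohol.
The molecule carries a hydroxyl group (-OH), whose atoms satisfy every constraint of the query, so the pattern matches.

Yes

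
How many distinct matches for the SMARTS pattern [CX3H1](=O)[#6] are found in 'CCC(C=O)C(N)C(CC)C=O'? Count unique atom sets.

[CX3H1](=O)[#6] is the SMARTS for an aldehyde: an sp2 carbon with one H, double-bonded to O and single-bonded to carbon.
The molecule carries 2 separate instances of an aldehyde (-CHO) meeting every constraint; each maps to a distinct set of atoms, giving 2 matches.

2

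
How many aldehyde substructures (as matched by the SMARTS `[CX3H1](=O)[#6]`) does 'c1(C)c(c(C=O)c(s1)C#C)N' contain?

[CX3H1](=O)[#6] is the SMARTS for an aldehyde: an sp2 carbon with one H, double-bonded to O and single-bonded to carbon.
Exactly one fragment in the molecule meets all constraints, giving 1 match.

1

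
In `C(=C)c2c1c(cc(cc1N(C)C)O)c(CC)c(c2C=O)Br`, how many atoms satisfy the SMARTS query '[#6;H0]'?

8

The query [#6;H0] means: any carbon with no attached hydrogen.
Check the 21 heavy atoms by environment: 8× c (aromatic, H0) → match; 2× c (aromatic, H1) → no; 1× N (H0) → no; 3× C (H3) → no; 2× C (H1) → no; 1× O (H0) → no; 2× C (H2) → no; 1× Br (H0) → no; 1× O (H1) → no.
That gives 8 matching atoms.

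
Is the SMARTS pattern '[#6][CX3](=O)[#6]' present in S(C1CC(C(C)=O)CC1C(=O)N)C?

Yes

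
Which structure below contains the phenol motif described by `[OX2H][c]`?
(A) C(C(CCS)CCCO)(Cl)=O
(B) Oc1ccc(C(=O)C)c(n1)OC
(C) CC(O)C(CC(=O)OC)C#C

B

[OX2H][c] describes a hydroxyl oxygen attached to an aromatic carbon (a phenol).
(A) has a hydroxyl group (-OH) but the -OH is on an aliphatic carbon, not an aromatic c.
(B) contains a hydroxyl group (-OH), which satisfies every atom and bond constraint.
(C) has a hydroxyl group (-OH) but the -OH is on an aliphatic carbon, not an aromatic c.
So the answer is (B).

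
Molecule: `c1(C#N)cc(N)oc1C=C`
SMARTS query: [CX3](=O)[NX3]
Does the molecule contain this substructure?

The pattern [CX3](=O)[NX3] describes a carbonyl carbon bonded to a trivalent nitrogen — an amide.
The closest candidate here is a nitrile (-C#N), but the nitrile N is NX1 (triple-bonded), not NX3. No other fragment satisfies the full query, so there is no match.

No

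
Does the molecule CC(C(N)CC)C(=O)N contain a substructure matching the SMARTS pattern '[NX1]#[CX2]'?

The pattern [NX1]#[CX2] describes a nitrogen triple-bonded to a two-connected carbon — a nitrile.
The closest candidate here is a primary amino group (-NH2), but the nitrogen is NX3 (three connections), not NX1 triple-bonded. No other fragment satisfies the full query, so there is no match.

No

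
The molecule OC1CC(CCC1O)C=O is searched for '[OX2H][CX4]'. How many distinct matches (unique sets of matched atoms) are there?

2

[OX2H][CX4] is the SMARTS for an aliphatic alcohol: a hydroxyl oxygen bound to an sp3 (X4) carbon.
The molecule carries 2 separate instances of a hydroxyl group (-OH) meeting every constraint; each maps to a distinct set of atoms, giving 2 matches.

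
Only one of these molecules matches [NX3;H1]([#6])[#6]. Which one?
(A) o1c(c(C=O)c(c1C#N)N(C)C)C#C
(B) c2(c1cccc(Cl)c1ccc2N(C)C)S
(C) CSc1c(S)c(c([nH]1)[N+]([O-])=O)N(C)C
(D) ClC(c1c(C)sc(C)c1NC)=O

D

[NX3;H1]([#6])[#6] describes a trivalent nitrogen with one H, bonded to two carbons (a secondary amine).
(A) has a dimethylamino group (-N(CH3)2) but the nitrogen has H0, not H1.
(B) has a dimethylamino group (-N(CH3)2) but the nitrogen has H0, not H1.
(C) has a dimethylamino group (-N(CH3)2) but the nitrogen has H0, not H1.
(D) contains an N-methylamino group (-NHCH3), which satisfies every atom and bond constraint.
So the answer is (D).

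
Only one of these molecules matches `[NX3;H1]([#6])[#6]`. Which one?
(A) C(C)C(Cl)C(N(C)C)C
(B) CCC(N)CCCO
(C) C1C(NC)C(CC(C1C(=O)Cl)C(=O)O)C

[NX3;H1]([#6])[#6] describes a trivalent nitrogen with one H, bonded to two carbons (a secondary amine).
(A) has a dimethylamino group (-N(CH3)2) but the nitrogen has H0, not H1.
(B) has a primary amino group (-NH2) but the nitrogen has H2 and only one carbon neighbour.
(C) contains an N-methylamino group (-NHCH3), which satisfies every atom and bond constraint.
So the answer is (C).

C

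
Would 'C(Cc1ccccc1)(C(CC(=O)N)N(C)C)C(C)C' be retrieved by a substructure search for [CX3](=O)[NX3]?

Yes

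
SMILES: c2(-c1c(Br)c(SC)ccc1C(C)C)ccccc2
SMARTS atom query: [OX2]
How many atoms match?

The query [OX2] means: aliphatic oxygen with two total connections — ether, hydroxyl, or ester single-bond O.
Check the 18 heavy atoms by environment: 12× c (aromatic, X3) → no; 1× S (X2) → no; 4× C (X4) → no; 1× Br (X1) → no.
No environment satisfies the query, so 0 matching atoms.

0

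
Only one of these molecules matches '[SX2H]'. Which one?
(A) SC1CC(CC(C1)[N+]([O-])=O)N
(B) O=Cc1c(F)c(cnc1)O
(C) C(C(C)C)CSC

[SX2H] describes an aliphatic sulfur with two connections, one being H (a thiol).
(A) contains a thiol (-SH), which satisfies every atom and bond constraint.
(B) has a hydroxyl group (-OH) but it is an -OH, not an -SH.
(C) has a methylthio ether (-SCH3) but the sulfur has H0 (bonded to two carbons), not H1.
So the answer is (A).

A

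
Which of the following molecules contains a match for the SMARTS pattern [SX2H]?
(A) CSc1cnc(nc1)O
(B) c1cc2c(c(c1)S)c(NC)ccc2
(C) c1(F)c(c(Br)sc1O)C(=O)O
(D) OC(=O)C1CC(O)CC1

[SX2H] describes an aliphatic sulfur with two connections, one being H (a thiol).
(A) has a hydroxyl group (-OH) but it is an -OH, not an -SH.
(B) contains a thiol (-SH), which satisfies every atom and bond constraint.
(C) has a hydroxyl group (-OH) but it is an -OH, not an -SH.
(D) has a hydroxyl group (-OH) but it is an -OH, not an -SH.
So the answer is (B).

B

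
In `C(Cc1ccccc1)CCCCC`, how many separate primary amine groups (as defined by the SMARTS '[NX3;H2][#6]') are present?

[NX3;H2][#6] is the SMARTS for a primary amine: a trivalent nitrogen with two H attached to carbon.
No fragment in the molecule satisfies every constraint, giving 0 matches.

0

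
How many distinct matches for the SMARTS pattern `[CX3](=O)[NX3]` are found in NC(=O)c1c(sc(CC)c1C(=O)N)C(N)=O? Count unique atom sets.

[CX3](=O)[NX3] is the SMARTS for an amide: a carbonyl carbon bonded to a trivalent nitrogen.
The molecule carries 3 separate instances of a primary amide (-C(=O)NH2) meeting every constraint; each maps to a distinct set of atoms, giving 3 matches.

3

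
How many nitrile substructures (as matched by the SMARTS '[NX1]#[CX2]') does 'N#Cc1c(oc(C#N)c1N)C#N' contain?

3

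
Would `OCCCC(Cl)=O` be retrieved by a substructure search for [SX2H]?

No

The pattern [SX2H] describes an aliphatic sulfur with two connections, one being H — a thiol.
The closest candidate here is a hydroxyl group (-OH), but it is an -OH, not an -SH. No other fragment satisfies the full query, so there is no match.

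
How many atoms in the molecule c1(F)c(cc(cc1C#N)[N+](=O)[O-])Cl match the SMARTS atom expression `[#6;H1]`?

2

The query [#6;H1] means: any carbon bearing exactly one hydrogen.
Check the 13 heavy atoms by environment: 4× c (aromatic, H0) → no; 2× c (aromatic, H1) → match; 1× C (H0) → no; 1× N (H0) → no; 1× N (charge +1, H0) → no; 1× O (charge -1, H0) → no; 1× O (H0) → no; 1× Cl (H0) → no; 1× F (H0) → no.
That gives 2 matching atoms.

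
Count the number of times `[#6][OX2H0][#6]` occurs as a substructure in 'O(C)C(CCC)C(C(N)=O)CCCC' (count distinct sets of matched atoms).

[#6][OX2H0][#6] is the SMARTS for an ether: an aliphatic oxygen bridging two carbons with no H on the oxygen.
Exactly one fragment in the molecule meets all constraints, giving 1 match.

1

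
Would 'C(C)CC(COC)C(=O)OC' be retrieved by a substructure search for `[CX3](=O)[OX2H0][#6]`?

The pattern [CX3](=O)[OX2H0][#6] describes a carbonyl carbon bonded to an oxygen that is itself bonded to carbon (no H on that O) — an ester.
The molecule carries a methyl-ester group (-C(=O)OCH3), whose atoms satisfy every constraint of the query, so the pattern matches.

Yes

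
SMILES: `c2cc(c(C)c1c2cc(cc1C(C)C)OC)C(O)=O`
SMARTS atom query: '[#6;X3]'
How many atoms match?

11

The query [#6;X3] means: any carbon (aromatic or not) with three total connections.
Check the 19 heavy atoms by environment: 10× c (aromatic, X3) → match; 5× C (X4) → no; 2× O (X2) → no; 1× C (X3) → match; 1× O (X1) → no.
Summing the matching environments: 10 + 1 = 11 matching atoms.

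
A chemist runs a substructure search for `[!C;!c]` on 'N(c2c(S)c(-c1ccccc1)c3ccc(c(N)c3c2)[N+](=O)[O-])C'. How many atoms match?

6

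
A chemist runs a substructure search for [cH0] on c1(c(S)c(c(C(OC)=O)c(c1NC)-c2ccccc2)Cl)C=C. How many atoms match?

The query [cH0] means: aromatic carbon with no attached hydrogen (substituted or ring-fusion).
Check the 22 heavy atoms by environment: 7× c (aromatic, H0) → match; 5× c (aromatic, H1) → no; 1× C (H1) → no; 1× C (H2) → no; 1× N (H1) → no; 2× C (H3) → no; 1× S (H1) → no; 1× C (H0) → no; 2× O (H0) → no; 1× Cl (H0) → no.
That gives 7 matching atoms.

7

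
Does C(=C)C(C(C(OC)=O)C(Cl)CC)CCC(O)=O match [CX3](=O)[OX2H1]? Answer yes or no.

Yes

The pattern [CX3](=O)[OX2H1] describes an sp2 carbon double-bonded to O and single-bonded to an -OH oxygen — a carboxylic acid.
The molecule carries a carboxylic acid group (-C(=O)OH), whose atoms satisfy every constraint of the query, so the pattern matches.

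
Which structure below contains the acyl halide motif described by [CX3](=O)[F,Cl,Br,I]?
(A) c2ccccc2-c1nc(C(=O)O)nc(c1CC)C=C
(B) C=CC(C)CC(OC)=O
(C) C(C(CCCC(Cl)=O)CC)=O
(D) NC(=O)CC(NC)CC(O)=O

C

[CX3](=O)[F,Cl,Br,I] describes a carbonyl carbon bonded to a halogen (an acyl halide).
(A) has a carboxylic acid group (-C(=O)OH) but the carbonyl is bonded to -OH, not to a halogen.
(B) has a methyl-ester group (-C(=O)OCH3) but the carbonyl is bonded to -O-C, not to a halogen.
(C) contains an acyl chloride (-C(=O)Cl), which satisfies every atom and bond constraint.
(D) has a carboxylic acid group (-C(=O)OH) but the carbonyl is bonded to -OH, not to a halogen.
So the answer is (C).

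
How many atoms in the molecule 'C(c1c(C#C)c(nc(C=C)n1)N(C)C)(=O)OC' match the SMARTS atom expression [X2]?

5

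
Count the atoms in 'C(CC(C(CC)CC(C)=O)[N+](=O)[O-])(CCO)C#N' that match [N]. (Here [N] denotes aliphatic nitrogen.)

2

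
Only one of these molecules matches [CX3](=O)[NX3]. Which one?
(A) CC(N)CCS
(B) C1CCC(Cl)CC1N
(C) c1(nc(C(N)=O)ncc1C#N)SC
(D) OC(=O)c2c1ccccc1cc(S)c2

C

[CX3](=O)[NX3] describes a carbonyl carbon bonded to a trivalent nitrogen (an amide).
(A) has a primary amino group (-NH2) but the -NH2 is not attached to a carbonyl carbon.
(B) has a primary amino group (-NH2) but the -NH2 is not attached to a carbonyl carbon.
(C) contains a primary amide (-C(=O)NH2), which satisfies every atom and bond constraint.
(D) has a carboxylic acid group (-C(=O)OH) but the carbonyl is bonded to O, not to an NX3 nitrogen.
So the answer is (C).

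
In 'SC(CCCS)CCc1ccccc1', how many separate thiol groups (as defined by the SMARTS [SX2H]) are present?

2

[SX2H] is the SMARTS for a thiol: an aliphatic sulfur with two connections, one being H.
The molecule carries 2 separate instances of a thiol (-SH) meeting every constraint; each maps to a distinct set of atoms, giving 2 matches.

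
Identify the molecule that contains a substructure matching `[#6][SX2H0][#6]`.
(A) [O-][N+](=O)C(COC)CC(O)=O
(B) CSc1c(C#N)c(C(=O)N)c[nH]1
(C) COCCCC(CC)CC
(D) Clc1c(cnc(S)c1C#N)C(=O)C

B

[#6][SX2H0][#6] describes an aliphatic sulfur bridging two carbons with no H on the sulfur (a thioether).
(A) has a methoxy ether (-OCH3) but the bridging atom is O, not S.
(B) contains a methylthio ether (-SCH3), which satisfies every atom and bond constraint.
(C) has a methoxy ether (-OCH3) but the bridging atom is O, not S.
(D) has a thiol (-SH) but the sulfur has H1, not H0 bridging two carbons.
So the answer is (B).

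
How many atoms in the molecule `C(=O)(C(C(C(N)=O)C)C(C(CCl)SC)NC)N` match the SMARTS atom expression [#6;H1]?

Check the 17 heavy atoms by environment: 1× C (H2) → no; 4× C (H1) → match; 3× C (H3) → no; 1× N (H1) → no; 2× C (H0) → no; 2× O (H0) → no; 2× N (H2) → no; 1× S (H0) → no; 1× Cl (H0) → no.
That gives 4 matching atoms.

4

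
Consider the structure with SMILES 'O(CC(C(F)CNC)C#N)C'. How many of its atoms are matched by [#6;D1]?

2

The query [#6;D1] means: carbon bonded to exactly one heavy atom.
Check the 11 heavy atoms by environment: 3× C (D2) → no; 2× C (D3) → no; 1× O (D2) → no; 2× C (D1) → match; 1× N (D1) → no; 1× N (D2) → no; 1× F (D1) → no.
That gives 2 matching atoms.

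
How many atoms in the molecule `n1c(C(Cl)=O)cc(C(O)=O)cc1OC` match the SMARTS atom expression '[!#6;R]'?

1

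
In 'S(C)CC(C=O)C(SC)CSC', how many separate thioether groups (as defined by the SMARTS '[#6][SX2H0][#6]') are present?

[#6][SX2H0][#6] is the SMARTS for a thioether: an aliphatic sulfur bridging two carbons with no H on the sulfur.
The molecule carries 3 separate instances of a methylthio ether (-SCH3) meeting every constraint; each maps to a distinct set of atoms, giving 3 matches.

3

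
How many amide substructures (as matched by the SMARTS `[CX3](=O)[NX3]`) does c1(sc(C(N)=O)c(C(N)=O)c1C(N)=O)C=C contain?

3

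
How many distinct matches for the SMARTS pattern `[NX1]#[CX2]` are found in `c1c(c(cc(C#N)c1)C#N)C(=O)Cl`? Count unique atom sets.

2

[NX1]#[CX2] is the SMARTS for a nitrile: a nitrogen triple-bonded to a two-connected carbon.
The molecule carries 2 separate instances of a nitrile (-C#N) meeting every constraint; each maps to a distinct set of atoms, giving 2 matches.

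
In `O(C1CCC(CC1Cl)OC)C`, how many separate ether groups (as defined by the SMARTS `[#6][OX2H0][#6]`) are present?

2

[#6][OX2H0][#6] is the SMARTS for an ether: an aliphatic oxygen bridging two carbons with no H on the oxygen.
The molecule carries 2 separate instances of a methoxy ether (-OCH3) meeting every constraint; each maps to a distinct set of atoms, giving 2 matches.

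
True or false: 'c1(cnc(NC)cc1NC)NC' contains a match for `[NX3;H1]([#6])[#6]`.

True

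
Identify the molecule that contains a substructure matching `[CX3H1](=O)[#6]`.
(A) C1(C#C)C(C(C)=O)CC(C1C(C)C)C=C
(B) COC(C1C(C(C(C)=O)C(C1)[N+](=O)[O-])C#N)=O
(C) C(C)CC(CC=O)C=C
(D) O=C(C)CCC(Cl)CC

[CX3H1](=O)[#6] describes an sp2 carbon with one H, double-bonded to O and single-bonded to carbon (an aldehyde).
(A) has an acetyl/ketone group (-C(=O)CH3) but the carbonyl carbon has H0 (two carbon neighbours), not H1.
(B) has an acetyl/ketone group (-C(=O)CH3) but the carbonyl carbon has H0 (two carbon neighbours), not H1.
(C) contains an aldehyde (-CHO), which satisfies every atom and bond constraint.
(D) has an acetyl/ketone group (-C(=O)CH3) but the carbonyl carbon has H0 (two carbon neighbours), not H1.
So the answer is (C).

C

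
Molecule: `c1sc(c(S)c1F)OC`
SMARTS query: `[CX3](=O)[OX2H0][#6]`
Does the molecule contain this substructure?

No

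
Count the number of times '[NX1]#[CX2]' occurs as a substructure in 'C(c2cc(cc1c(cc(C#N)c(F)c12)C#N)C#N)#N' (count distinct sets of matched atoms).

4

[NX1]#[CX2] is the SMARTS for a nitrile: a nitrogen triple-bonded to a two-connected carbon.
The molecule carries 4 separate instances of a nitrile (-C#N) meeting every constraint; each maps to a distinct set of atoms, giving 4 matches.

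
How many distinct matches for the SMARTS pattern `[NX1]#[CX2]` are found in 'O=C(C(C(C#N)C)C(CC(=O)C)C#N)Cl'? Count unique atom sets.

2

[NX1]#[CX2] is the SMARTS for a nitrile: a nitrogen triple-bonded to a two-connected carbon.
The molecule carries 2 separate instances of a nitrile (-C#N) meeting every constraint; each maps to a distinct set of atoms, giving 2 matches.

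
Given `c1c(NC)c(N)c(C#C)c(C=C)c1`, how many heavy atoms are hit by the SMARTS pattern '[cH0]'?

4

The query [cH0] means: aromatic carbon with no attached hydrogen (substituted or ring-fusion).
Check the 13 heavy atoms by environment: 2× c (aromatic, H1) → no; 4× c (aromatic, H0) → match; 2× C (H1) → no; 1× C (H2) → no; 1× N (H1) → no; 1× C (H3) → no; 1× N (H2) → no; 1× C (H0) → no.
That gives 4 matching atoms.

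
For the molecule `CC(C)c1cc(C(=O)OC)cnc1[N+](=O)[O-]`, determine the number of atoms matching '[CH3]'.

Check the 16 heavy atoms by environment: 1× n (aromatic, H0) → no; 3× c (aromatic, H0) → no; 2× c (aromatic, H1) → no; 1× C (H0) → no; 3× O (H0) → no; 3× C (H3) → match; 1× C (H1) → no; 1× N (charge +1, H0) → no; 1× O (charge -1, H0) → no.
That gives 3 matching atoms.

3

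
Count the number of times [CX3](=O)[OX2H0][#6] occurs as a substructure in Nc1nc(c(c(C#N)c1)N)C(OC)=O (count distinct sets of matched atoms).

[CX3](=O)[OX2H0][#6] is the SMARTS for an ester: a carbonyl carbon bonded to an oxygen that is itself bonded to carbon (no H on that O).
Exactly one fragment in the molecule meets all constraints, giving 1 match.

1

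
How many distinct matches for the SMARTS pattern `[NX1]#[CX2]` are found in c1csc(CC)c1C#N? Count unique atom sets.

1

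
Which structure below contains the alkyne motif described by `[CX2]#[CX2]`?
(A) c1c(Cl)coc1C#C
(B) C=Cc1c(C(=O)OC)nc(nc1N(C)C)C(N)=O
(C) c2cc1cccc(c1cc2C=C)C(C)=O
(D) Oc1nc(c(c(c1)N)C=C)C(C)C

[CX2]#[CX2] describes a carbon-carbon triple bond (an alkyne).
(A) contains an ethynyl group (-C#CH), which satisfies every atom and bond constraint.
(B) has a vinyl group (-CH=CH2) but the C=C is a double bond; both carbons are CX3, not CX2.
(C) has a vinyl group (-CH=CH2) but the C=C is a double bond; both carbons are CX3, not CX2.
(D) has a vinyl group (-CH=CH2) but the C=C is a double bond; both carbons are CX3, not CX2.
So the answer is (A).

A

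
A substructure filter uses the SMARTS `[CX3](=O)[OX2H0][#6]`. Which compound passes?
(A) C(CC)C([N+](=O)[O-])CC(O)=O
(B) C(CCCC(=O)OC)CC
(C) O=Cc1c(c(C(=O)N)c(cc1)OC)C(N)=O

[CX3](=O)[OX2H0][#6] describes a carbonyl carbon bonded to an oxygen that is itself bonded to carbon (no H on that O) (an ester).
(A) has a carboxylic acid group (-C(=O)OH) but the singly-bonded O carries H (OX2H1, not H0).
(B) contains a methyl-ester group (-C(=O)OCH3), which satisfies every atom and bond constraint.
(C) has a primary amide (-C(=O)NH2) but the carbonyl is bonded to N, not to an O-C linkage.
So the answer is (B).

B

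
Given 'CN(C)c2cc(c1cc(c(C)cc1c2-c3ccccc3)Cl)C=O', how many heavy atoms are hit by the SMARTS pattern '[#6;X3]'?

The query [#6;X3] means: any carbon (aromatic or not) with three total connections.
Check the 23 heavy atoms by environment: 16× c (aromatic, X3) → match; 1× Cl (X1) → no; 3× C (X4) → no; 1× N (X3) → no; 1× C (X3) → match; 1× O (X1) → no.
Summing the matching environments: 16 + 1 = 17 matching atoms.

17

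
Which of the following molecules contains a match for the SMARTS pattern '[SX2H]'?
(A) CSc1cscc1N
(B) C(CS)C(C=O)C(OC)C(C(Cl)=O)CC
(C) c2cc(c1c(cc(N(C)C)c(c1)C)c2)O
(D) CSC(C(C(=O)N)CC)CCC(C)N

B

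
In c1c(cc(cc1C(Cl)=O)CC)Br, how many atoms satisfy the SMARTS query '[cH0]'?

3

Check the 12 heavy atoms by environment: 3× c (aromatic, H1) → no; 3× c (aromatic, H0) → match; 1× C (H2) → no; 1× C (H3) → no; 1× C (H0) → no; 1× O (H0) → no; 1× Cl (H0) → no; 1× Br (H0) → no.
That gives 3 matching atoms.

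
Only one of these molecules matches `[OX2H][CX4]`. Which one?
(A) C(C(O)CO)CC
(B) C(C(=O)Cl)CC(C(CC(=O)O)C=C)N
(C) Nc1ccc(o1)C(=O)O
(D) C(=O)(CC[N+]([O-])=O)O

A

[OX2H][CX4] describes a hydroxyl oxygen bound to an sp3 (X4) carbon (an aliphatic alcohol).
(A) contains a hydroxyl group (-OH), which satisfies every atom and bond constraint.
(B) has a carboxylic acid group (-C(=O)OH) but the -OH is on a CX3 carbonyl carbon, not a CX4 carbon.
(C) has a carboxylic acid group (-C(=O)OH) but the -OH is on a CX3 carbonyl carbon, not a CX4 carbon.
(D) has a carboxylic acid group (-C(=O)OH) but the -OH is on a CX3 carbonyl carbon, not a CX4 carbon.
So the answer is (A).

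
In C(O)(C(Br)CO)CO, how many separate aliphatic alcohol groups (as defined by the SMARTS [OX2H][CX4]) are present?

3

[OX2H][CX4] is the SMARTS for an aliphatic alcohol: a hydroxyl oxygen bound to an sp3 (X4) carbon.
The molecule carries 3 separate instances of a hydroxyl group (-OH) meeting every constraint; each maps to a distinct set of atoms, giving 3 matches.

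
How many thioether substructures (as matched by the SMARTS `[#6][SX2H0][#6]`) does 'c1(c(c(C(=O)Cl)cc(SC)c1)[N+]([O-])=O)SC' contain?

[#6][SX2H0][#6] is the SMARTS for a thioether: an aliphatic sulfur bridging two carbons with no H on the sulfur.
The molecule carries 2 separate instances of a methylthio ether (-SCH3) meeting every constraint; each maps to a distinct set of atoms, giving 2 matches.

2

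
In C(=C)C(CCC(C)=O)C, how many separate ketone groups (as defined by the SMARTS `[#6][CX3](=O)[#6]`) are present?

1

[#6][CX3](=O)[#6] is the SMARTS for a ketone: a carbonyl carbon (no H) flanked by two carbons.
Exactly one fragment in the molecule meets all constraints, giving 1 match.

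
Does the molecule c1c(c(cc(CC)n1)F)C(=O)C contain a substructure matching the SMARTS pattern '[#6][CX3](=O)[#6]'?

The pattern [#6][CX3](=O)[#6] describes a carbonyl carbon (no H) flanked by two carbons — a ketone.
The molecule carries an acetyl/ketone group (-C(=O)CH3), whose atoms satisfy every constraint of the query, so the pattern matches.

Yes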